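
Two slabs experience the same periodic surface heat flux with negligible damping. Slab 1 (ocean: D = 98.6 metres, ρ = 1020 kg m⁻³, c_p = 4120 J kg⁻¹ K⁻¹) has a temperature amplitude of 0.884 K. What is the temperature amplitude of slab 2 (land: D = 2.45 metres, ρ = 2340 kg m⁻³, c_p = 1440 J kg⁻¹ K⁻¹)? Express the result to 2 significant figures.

C_ocean = 4.14×10^8 J/(m²·K); C_land = 8.26×10^6 J/(m²·K).
A ∝ 1/C ⇒ A_land = A_ocean × C_ocean/C_land = 0.884 × 50.2 = 44.4 K.

44 K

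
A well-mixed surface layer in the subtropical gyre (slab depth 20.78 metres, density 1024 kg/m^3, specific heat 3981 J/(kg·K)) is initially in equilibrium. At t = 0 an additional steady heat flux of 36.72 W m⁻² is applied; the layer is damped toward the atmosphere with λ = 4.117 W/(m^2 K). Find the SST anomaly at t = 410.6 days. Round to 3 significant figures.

7.33 K

Areal heat capacity C = ρ c_p D = 1024 × 3981 × 20.78 = 8.47×10^7 J m⁻² K⁻¹.
τ = C / λ = 8.47×10^7 / 4.117 = 2.06×10^7 s.
Equilibrium anomaly ΔT_eq = F / λ = 36.72 / 4.117 = 8.92 K.
t = 410.6 days = 3.55×10^7 s, so t/τ = 1.72.
ΔT(t) = ΔT_eq (1 − e^(−t/τ)) = 8.92 × (1 − e^−1.72) = 7.33 K.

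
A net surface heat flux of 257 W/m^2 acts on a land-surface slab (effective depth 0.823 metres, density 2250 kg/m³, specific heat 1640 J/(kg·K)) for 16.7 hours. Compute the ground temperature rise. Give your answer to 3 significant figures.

5.09 K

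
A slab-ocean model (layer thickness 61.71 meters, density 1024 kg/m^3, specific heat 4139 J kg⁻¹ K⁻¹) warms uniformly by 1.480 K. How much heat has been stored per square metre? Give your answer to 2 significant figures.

3.9×10^8

Areal heat capacity C = ρ c_p D = 1024 × 4139 × 61.71 = 2.62×10^8 J/(m^2 K).
ΔQ = C ΔT = 2.62×10^8 × 1.480 = 3.87×10^8 J/m².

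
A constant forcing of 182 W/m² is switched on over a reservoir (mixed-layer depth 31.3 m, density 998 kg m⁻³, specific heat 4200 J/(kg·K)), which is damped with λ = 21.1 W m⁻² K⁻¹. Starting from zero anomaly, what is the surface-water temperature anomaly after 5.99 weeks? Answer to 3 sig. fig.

Areal heat capacity C = ρ c_p D = 998 × 4200 × 31.3 = 1.31×10^8 J/(m^2 K).
τ = C / λ = 1.31×10^8 / 21.1 = 6.22×10^6 s.
Equilibrium anomaly ΔT_eq = F / λ = 182 / 21.1 = 8.63 K.
t = 5.99 weeks = 3.62×10^6 s, so t/τ = 0.583.
ΔT(t) = ΔT_eq (1 − e^(−t/τ)) = 8.63 × (1 − e^−0.583) = 3.81 K.

3.81 K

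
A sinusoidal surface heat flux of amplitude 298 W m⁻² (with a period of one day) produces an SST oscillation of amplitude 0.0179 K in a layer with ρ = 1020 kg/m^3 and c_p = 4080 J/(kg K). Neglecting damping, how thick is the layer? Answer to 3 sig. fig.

55.0 m

ω = 2π / 86400 s = 7.27×10^-5 s⁻¹.
Required C = F₀ / (A ω) = 298 / (0.0179 × 7.27×10^-5) = 2.29×10^8 J/(m²·K).
D = C / (ρ c_p) = 2.29×10^8 / (1020 × 4080) = 55.0 m.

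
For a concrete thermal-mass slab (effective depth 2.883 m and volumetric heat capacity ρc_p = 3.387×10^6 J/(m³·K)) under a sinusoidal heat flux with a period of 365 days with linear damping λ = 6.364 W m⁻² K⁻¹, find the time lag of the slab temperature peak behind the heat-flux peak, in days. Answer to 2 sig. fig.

Areal heat capacity C = ρc_p × D = 3.387×10^6 × 2.883 = 9.76×10^6 J/(m²·K).
ω = 2π / 3.15×10^7 s = 1.99×10^-7 s⁻¹.
Phase lag φ = arctan(Cω/λ) = arctan(1.95/6.364) = 0.297 rad.
Time lag = φ / ω = 0.297 / 1.99×10^-7 = 1.49×10^6 s = 17.2 days.

17 days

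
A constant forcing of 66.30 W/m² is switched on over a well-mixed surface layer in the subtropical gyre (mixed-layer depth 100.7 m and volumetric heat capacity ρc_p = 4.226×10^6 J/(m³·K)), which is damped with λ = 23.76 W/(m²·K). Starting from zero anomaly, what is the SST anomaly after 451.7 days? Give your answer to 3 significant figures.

Areal heat capacity C = ρc_p × D = 4.226×10^6 × 100.7 = 4.26×10^8 J/(m²·K).
τ = C / λ = 4.26×10^8 / 23.76 = 1.79×10^7 s.
Equilibrium anomaly ΔT_eq = F / λ = 66.30 / 23.76 = 2.79 K.
t = 451.7 days = 3.90×10^7 s, so t/τ = 2.18.
ΔT(t) = ΔT_eq (1 − e^(−t/τ)) = 2.79 × (1 − e^−2.18) = 2.47 K.

2.47 K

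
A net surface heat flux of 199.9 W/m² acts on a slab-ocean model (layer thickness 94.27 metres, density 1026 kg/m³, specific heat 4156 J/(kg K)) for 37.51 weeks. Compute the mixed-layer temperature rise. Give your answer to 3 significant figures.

11.3 K

Areal heat capacity C = ρ c_p D = 1026 × 4156 × 94.27 = 4.02×10^8 J/(m^2 K).
Net heat input Q = F Δt = 199.9 × (37.51 weeks × 6.048×10^5 s/week) = 4.53×10^9 J/m².
ΔT = Q / C = 4.53×10^9 / 4.02×10^8 = 11.3 K.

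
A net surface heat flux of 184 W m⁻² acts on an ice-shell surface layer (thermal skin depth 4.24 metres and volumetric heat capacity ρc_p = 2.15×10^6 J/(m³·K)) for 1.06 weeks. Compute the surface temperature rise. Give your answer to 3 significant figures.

Areal heat capacity C = ρc_p × D = 2.15×10^6 × 4.24 = 9.12×10^6 J m⁻² K⁻¹.
Net heat input Q = F Δt = 184 × (1.06 weeks × 6.048×10^5 s/week) = 1.18×10^8 J/m².
ΔT = Q / C = 1.18×10^8 / 9.12×10^6 = 12.9 K.

12.9 K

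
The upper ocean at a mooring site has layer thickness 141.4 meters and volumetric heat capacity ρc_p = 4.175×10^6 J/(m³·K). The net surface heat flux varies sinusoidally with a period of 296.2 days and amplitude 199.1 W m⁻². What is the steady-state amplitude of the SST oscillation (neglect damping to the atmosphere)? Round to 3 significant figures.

Areal heat capacity C = ρc_p × D = 4.175×10^6 × 141.4 = 5.90×10^8 J/(m²·K).
Angular frequency ω = 2π / T = 2π / 2.56×10^7 s = 2.46×10^-7 s⁻¹.
Cω = 5.90×10^8 × 2.46×10^-7 = 145 W/(m²·K).
Amplitude A = F₀ / (Cω) = 199.1 / 145 = 1.37 K.

1.37 K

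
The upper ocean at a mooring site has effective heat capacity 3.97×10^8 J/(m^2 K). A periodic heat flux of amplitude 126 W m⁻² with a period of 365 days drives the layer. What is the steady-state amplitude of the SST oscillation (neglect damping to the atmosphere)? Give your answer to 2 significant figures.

1.6 K

Areal heat capacity C = 3.97×10^8 J/(m^2 K) (given).
Angular frequency ω = 2π / T = 2π / 3.15×10^7 s = 1.99×10^-7 s⁻¹.
Cω = 3.97×10^8 × 1.99×10^-7 = 79.1 W/(m²·K).
Amplitude A = F₀ / (Cω) = 126 / 79.1 = 1.59 K.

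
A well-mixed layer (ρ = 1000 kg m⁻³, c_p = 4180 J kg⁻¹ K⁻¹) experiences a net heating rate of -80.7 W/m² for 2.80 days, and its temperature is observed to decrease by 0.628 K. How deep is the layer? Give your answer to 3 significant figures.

7.44 m

Heat input Q = F Δt = -80.7 × 2.42×10^5 s = -1.95×10^7 J/m².
Required areal heat capacity C = Q / ΔT = 3.11×10^7 J/(m²·K).
Depth D = C / (ρ c_p) = 3.11×10^7 / (1000 × 4180) = 7.44 m.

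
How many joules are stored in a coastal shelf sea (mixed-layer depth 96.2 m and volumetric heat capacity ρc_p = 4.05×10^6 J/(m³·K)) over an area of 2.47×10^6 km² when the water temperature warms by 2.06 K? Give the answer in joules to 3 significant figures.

Areal heat capacity C = ρc_p × D = 4.05×10^6 × 96.2 = 3.90×10^8 J/(m^2 K).
Heat per unit area: q = C ΔT = 3.90×10^8 × 2.06 = 8.03×10^8 J/m².
Total heat: Q = q × A = 8.03×10^8 × (2.47×10^6 × 10⁶ m²) = 1.98×10^21 J.

1.98×10^21 J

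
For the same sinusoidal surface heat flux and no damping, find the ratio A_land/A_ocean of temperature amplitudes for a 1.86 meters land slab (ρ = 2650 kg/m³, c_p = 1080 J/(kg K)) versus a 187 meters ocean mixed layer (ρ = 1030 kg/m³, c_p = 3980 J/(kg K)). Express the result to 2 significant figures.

C_ocean = 1030 × 3980 × 187 = 7.67×10^8 J/(m²·K).
C_land = 2650 × 1080 × 1.86 = 5.32×10^6 J/(m²·K).
Undamped amplitude ∝ 1/C, so A_land/A_ocean = C_ocean/C_land = 144.

140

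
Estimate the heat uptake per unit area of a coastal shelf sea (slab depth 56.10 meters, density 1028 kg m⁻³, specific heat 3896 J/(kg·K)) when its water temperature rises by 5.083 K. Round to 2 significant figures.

1.1×10^9

Areal heat capacity C = ρ c_p D = 1028 × 3896 × 56.10 = 2.25×10^8 J/(m²·K).
ΔQ = C ΔT = 2.25×10^8 × 5.083 = 1.14×10^9 J/m².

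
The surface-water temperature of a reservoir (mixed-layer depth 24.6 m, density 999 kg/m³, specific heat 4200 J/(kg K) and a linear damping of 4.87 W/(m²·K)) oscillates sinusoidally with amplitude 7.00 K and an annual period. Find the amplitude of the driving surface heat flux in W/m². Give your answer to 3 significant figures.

148

Areal heat capacity C = ρ c_p D = 999 × 4200 × 24.6 = 1.03×10^8 J m⁻² K⁻¹.
ω = 2π / 3.15×10^7 s = 1.99×10^-7 s⁻¹.
√((Cω)² + λ²) = √((20.6)² + 4.87²) = 21.1 W/(m²·K).
F₀ = A × √((Cω)²+λ²) = 7.00 × 21.1 = 148 W/m².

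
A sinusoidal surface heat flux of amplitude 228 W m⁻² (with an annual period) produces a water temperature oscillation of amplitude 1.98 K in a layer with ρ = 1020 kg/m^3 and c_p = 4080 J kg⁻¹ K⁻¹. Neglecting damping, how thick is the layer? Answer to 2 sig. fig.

ω = 2π / 3.15×10^7 s = 1.99×10^-7 s⁻¹.
Required C = F₀ / (A ω) = 228 / (1.98 × 1.99×10^-7) = 5.78×10^8 J/(m²·K).
D = C / (ρ c_p) = 5.78×10^8 / (1020 × 4080) = 139 m.

140 m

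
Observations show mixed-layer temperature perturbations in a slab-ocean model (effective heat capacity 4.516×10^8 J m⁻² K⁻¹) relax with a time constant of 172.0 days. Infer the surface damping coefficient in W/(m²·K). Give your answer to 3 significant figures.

Areal heat capacity C = 4.516×10^8 J m⁻² K⁻¹ (given).
τ = 172.0 days = 1.49×10^7 s.
λ = C / τ = 4.52×10^8 / 1.49×10^7 = 30.4 W/(m²·K).

30.4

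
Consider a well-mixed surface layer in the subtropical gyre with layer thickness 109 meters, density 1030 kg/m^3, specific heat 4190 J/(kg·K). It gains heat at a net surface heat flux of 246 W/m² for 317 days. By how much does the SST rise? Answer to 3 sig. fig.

Areal heat capacity C = ρ c_p D = 1030 × 4190 × 109 = 4.70×10^8 J m⁻² K⁻¹.
Net heat input Q = F Δt = 246 × (317 days × 86400 s/day) = 6.74×10^9 J/m².
ΔT = Q / C = 6.74×10^9 / 4.70×10^8 = 14.3 K.

14.3 K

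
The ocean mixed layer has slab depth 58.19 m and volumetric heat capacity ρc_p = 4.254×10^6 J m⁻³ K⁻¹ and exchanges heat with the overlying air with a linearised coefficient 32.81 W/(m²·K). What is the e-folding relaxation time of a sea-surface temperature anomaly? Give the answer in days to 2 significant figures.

87 days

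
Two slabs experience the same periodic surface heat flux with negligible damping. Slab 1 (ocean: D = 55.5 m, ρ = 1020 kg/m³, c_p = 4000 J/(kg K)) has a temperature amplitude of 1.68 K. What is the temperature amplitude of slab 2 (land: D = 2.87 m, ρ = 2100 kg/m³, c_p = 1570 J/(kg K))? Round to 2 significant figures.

40 K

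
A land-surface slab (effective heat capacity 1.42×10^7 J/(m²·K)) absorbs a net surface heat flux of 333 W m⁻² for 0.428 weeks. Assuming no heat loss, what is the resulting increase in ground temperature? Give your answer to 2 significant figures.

6.1 K

Areal heat capacity C = 1.42×10^7 J/(m²·K) (given).
Net heat input Q = F Δt = 333 × (0.428 weeks × 6.048×10^5 s/week) = 8.62×10^7 J/m².
ΔT = Q / C = 8.62×10^7 / 1.42×10^7 = 6.07 K.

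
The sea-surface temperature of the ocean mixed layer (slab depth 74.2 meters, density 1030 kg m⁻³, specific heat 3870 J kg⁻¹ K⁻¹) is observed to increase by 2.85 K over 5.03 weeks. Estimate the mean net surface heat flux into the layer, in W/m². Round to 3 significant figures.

277

Areal heat capacity C = ρ c_p D = 1030 × 3870 × 74.2 = 2.96×10^8 J/(m²·K).
Required heat per unit area: Q = C ΔT = 2.96×10^8 × 2.85 = 8.43×10^8 J/m².
Flux F = Q / Δt = 8.43×10^8 / 3.04×10^6 s = 277 W/m².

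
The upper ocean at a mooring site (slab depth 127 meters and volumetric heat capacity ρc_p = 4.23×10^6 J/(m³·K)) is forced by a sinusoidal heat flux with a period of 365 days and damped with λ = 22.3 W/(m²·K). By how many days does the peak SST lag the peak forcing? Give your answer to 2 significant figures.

79 days

Areal heat capacity C = ρc_p × D = 4.23×10^6 × 127 = 5.37×10^8 J/(m^2 K).
ω = 2π / 3.15×10^7 s = 1.99×10^-7 s⁻¹.
Phase lag φ = arctan(Cω/λ) = arctan(107/22.3) = 1.37 rad.
Time lag = φ / ω = 1.37 / 1.99×10^-7 = 6.85×10^6 s = 79.3 days.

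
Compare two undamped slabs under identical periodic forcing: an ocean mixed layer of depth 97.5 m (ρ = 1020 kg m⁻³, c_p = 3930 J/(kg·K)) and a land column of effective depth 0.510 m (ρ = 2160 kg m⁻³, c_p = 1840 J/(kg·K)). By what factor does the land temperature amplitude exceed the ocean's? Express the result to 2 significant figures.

C_ocean = 1020 × 3930 × 97.5 = 3.91×10^8 J/(m²·K).
C_land = 2160 × 1840 × 0.510 = 2.03×10^6 J/(m²·K).
Undamped amplitude ∝ 1/C, so A_land/A_ocean = C_ocean/C_land = 193.

190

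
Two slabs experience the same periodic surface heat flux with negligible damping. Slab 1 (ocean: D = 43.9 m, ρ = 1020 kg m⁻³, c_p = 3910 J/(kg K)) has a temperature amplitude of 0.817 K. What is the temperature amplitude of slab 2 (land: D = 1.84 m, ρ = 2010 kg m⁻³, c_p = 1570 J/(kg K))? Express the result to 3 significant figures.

C_ocean = 1.75×10^8 J/(m²·K); C_land = 5.81×10^6 J/(m²·K).
A ∝ 1/C ⇒ A_land = A_ocean × C_ocean/C_land = 0.817 × 30.2 = 24.6 K.

24.6 K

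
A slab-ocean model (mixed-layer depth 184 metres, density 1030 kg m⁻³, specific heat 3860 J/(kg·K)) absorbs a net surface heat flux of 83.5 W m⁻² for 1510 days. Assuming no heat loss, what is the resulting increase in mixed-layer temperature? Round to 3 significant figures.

14.9 K

Areal heat capacity C = ρ c_p D = 1030 × 3860 × 184 = 7.32×10^8 J/(m²·K).
Net heat input Q = F Δt = 83.5 × (1510 days × 86400 s/day) = 1.09×10^10 J/m².
ΔT = Q / C = 1.09×10^10 / 7.32×10^8 = 14.9 K.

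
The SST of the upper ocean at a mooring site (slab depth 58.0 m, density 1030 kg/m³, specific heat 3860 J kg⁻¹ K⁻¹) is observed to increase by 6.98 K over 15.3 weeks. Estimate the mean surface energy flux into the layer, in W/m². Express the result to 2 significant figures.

Areal heat capacity C = ρ c_p D = 1030 × 3860 × 58.0 = 2.31×10^8 J m⁻² K⁻¹.
Required heat per unit area: Q = C ΔT = 2.31×10^8 × 6.98 = 1.61×10^9 J/m².
Flux F = Q / Δt = 1.61×10^9 / 9.25×10^6 s = 174 W/m².

170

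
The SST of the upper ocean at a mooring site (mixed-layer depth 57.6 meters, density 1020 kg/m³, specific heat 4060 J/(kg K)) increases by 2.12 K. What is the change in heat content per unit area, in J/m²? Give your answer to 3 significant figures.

5.06×10^8

Areal heat capacity C = ρ c_p D = 1020 × 4060 × 57.6 = 2.39×10^8 J/(m²·K).
ΔQ = C ΔT = 2.39×10^8 × 2.12 = 5.06×10^8 J/m².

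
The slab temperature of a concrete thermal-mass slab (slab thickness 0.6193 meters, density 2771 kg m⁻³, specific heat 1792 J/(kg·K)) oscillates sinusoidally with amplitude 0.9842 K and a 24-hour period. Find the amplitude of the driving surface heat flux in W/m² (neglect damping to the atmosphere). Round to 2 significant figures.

220

Areal heat capacity C = ρ c_p D = 2771 × 1792 × 0.6193 = 3.08×10^6 J m⁻² K⁻¹.
ω = 2π / 86400 s = 7.27×10^-5 s⁻¹.
Cω = 3.08×10^6 × 7.27×10^-5 = 224 W/(m²·K).
F₀ = A × Cω = 0.9842 × 224 = 220 W/m².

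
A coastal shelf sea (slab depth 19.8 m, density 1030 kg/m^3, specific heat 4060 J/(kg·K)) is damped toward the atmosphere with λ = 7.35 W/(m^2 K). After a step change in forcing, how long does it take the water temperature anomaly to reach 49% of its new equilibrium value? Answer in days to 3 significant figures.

87.8 days

Areal heat capacity C = ρ c_p D = 1030 × 4060 × 19.8 = 8.28×10^7 J/(m²·K).
τ = C / λ = 8.28×10^7 / 7.35 = 1.13×10^7 s.
Fraction reached: 1 − e^(−t/τ) = 0.49 ⇒ t = −τ ln(1 − 0.49) = τ × 0.673.
t = 7.59×10^6 s = 87.8 days.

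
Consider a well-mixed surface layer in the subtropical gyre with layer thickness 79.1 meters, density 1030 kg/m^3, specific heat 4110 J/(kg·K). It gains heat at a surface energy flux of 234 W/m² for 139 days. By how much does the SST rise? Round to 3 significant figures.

8.39 K

Areal heat capacity C = ρ c_p D = 1030 × 4110 × 79.1 = 3.35×10^8 J/(m^2 K).
Net heat input Q = F Δt = 234 × (139 days × 86400 s/day) = 2.81×10^9 J/m².
ΔT = Q / C = 2.81×10^9 / 3.35×10^8 = 8.39 K.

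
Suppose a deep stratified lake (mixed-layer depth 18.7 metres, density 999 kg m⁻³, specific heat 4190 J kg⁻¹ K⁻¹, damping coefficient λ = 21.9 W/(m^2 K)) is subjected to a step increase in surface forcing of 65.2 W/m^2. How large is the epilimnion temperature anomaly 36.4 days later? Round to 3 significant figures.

1.74 K

Areal heat capacity C = ρ c_p D = 999 × 4190 × 18.7 = 7.83×10^7 J/(m²·K).
τ = C / λ = 7.83×10^7 / 21.9 = 3.57×10^6 s.
Equilibrium anomaly ΔT_eq = F / λ = 65.2 / 21.9 = 2.98 K.
t = 36.4 days = 3.14×10^6 s, so t/τ = 0.880.
ΔT(t) = ΔT_eq (1 − e^(−t/τ)) = 2.98 × (1 − e^−0.880) = 1.74 K.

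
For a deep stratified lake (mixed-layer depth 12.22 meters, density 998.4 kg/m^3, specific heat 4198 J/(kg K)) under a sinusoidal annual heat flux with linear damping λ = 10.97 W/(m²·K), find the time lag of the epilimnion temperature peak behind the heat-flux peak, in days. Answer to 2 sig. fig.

Areal heat capacity C = ρ c_p D = 998.4 × 4198 × 12.22 = 5.12×10^7 J/(m^2 K).
ω = 2π / 3.15×10^7 s = 1.99×10^-7 s⁻¹.
Phase lag φ = arctan(Cω/λ) = arctan(10.2/10.97) = 0.749 rad.
Time lag = φ / ω = 0.749 / 1.99×10^-7 = 3.76×10^6 s = 43.5 days.

44 days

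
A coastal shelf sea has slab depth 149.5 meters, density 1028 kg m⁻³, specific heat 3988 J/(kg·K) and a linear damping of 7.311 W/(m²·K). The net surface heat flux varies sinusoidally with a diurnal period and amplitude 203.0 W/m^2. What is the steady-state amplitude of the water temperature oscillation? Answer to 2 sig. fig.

0.0046 K

Areal heat capacity C = ρ c_p D = 1028 × 3988 × 149.5 = 6.13×10^8 J m⁻² K⁻¹.
Angular frequency ω = 2π / T = 2π / 86400 s = 7.27×10^-5 s⁻¹.
√((Cω)² + λ²) = √((44600)² + 7.311²) = 44600 W/(m²·K).
Amplitude A = F₀ / √((Cω)²+λ²) = 203.0 / 44600 = 0.00455 K.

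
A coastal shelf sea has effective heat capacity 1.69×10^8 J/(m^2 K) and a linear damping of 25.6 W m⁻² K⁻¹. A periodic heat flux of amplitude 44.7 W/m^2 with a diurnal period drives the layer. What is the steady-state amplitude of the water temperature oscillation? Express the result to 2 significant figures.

Areal heat capacity C = 1.69×10^8 J/(m^2 K) (given).
Angular frequency ω = 2π / T = 2π / 86400 s = 7.27×10^-5 s⁻¹.
√((Cω)² + λ²) = √((12300)² + 25.6²) = 12300 W/(m²·K).
Amplitude A = F₀ / √((Cω)²+λ²) = 44.7 / 12300 = 0.00364 K.

0.0036 K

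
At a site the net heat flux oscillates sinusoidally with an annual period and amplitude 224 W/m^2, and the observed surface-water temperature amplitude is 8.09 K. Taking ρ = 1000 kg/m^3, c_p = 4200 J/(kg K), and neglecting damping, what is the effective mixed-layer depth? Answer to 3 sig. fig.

33.1 m

ω = 2π / 3.15×10^7 s = 1.99×10^-7 s⁻¹.
Required C = F₀ / (A ω) = 224 / (8.09 × 1.99×10^-7) = 1.39×10^8 J/(m²·K).
D = C / (ρ c_p) = 1.39×10^8 / (1000 × 4200) = 33.1 m.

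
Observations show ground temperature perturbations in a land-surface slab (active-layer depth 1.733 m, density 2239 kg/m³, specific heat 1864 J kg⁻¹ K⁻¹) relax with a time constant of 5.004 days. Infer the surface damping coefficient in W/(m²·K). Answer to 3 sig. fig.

Areal heat capacity C = ρ c_p D = 2239 × 1864 × 1.733 = 7.23×10^6 J/(m²·K).
τ = 5.004 days = 4.32×10^5 s.
λ = C / τ = 7.23×10^6 / 4.32×10^5 = 16.7 W/(m²·K).

16.7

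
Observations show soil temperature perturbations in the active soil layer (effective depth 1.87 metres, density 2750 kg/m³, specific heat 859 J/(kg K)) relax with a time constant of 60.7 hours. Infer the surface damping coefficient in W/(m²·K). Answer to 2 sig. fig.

Areal heat capacity C = ρ c_p D = 2750 × 859 × 1.87 = 4.42×10^6 J/(m²·K).
τ = 60.7 hours = 2.19×10^5 s.
λ = C / τ = 4.42×10^6 / 2.19×10^5 = 20.2 W/(m²·K).

20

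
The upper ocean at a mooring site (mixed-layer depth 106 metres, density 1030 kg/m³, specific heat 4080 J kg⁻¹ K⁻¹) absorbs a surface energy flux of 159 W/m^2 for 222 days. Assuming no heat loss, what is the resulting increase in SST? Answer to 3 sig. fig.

6.85 K

Areal heat capacity C = ρ c_p D = 1030 × 4080 × 106 = 4.45×10^8 J/(m^2 K).
Net heat input Q = F Δt = 159 × (222 days × 86400 s/day) = 3.05×10^9 J/m².
ΔT = Q / C = 3.05×10^9 / 4.45×10^8 = 6.85 K.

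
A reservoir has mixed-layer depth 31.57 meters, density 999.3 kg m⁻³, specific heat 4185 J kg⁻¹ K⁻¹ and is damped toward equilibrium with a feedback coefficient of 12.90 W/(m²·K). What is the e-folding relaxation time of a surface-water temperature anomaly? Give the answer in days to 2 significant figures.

120 days

Areal heat capacity C = ρ c_p D = 999.3 × 4185 × 31.57 = 1.32×10^8 J/(m^2 K).
Relaxation time τ = C / λ = 1.32×10^8 / 12.90 = 1.02×10^7 s.
In days: 1.02×10^7 s / (86400 s/day) = 118 days.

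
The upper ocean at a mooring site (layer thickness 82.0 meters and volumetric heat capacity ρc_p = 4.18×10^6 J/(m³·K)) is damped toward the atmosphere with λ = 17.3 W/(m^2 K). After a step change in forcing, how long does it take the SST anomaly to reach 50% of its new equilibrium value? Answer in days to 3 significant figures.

159 days

Areal heat capacity C = ρc_p × D = 4.18×10^6 × 82.0 = 3.43×10^8 J/(m²·K).
τ = C / λ = 3.43×10^8 / 17.3 = 1.98×10^7 s.
Fraction reached: 1 − e^(−t/τ) = 0.50 ⇒ t = −τ ln(1 − 0.50) = τ × 0.693.
t = 1.37×10^7 s = 159 days.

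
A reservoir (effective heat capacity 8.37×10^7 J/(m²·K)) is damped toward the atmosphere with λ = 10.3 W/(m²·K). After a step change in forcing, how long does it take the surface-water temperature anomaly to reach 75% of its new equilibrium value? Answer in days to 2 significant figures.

130 days

Areal heat capacity C = 8.37×10^7 J/(m²·K) (given).
τ = C / λ = 8.37×10^7 / 10.3 = 8.13×10^6 s.
Fraction reached: 1 − e^(−t/τ) = 0.75 ⇒ t = −τ ln(1 − 0.75) = τ × 1.39.
t = 1.13×10^7 s = 130 days.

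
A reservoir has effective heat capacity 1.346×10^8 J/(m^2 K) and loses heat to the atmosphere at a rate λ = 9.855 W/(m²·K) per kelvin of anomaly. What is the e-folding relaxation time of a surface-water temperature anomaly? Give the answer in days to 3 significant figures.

158 days

Areal heat capacity C = 1.346×10^8 J/(m^2 K) (given).
Relaxation time τ = C / λ = 1.35×10^8 / 9.855 = 1.37×10^7 s.
In days: 1.37×10^7 s / (86400 s/day) = 158 days.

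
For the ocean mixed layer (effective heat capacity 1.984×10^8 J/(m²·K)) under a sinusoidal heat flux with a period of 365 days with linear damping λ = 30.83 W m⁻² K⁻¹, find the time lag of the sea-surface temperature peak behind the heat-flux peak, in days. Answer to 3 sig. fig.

Areal heat capacity C = 1.984×10^8 J/(m²·K) (given).
ω = 2π / 3.15×10^7 s = 1.99×10^-7 s⁻¹.
Phase lag φ = arctan(Cω/λ) = arctan(39.5/30.83) = 0.908 rad.
Time lag = φ / ω = 0.908 / 1.99×10^-7 = 4.56×10^6 s = 52.8 days.

52.8 days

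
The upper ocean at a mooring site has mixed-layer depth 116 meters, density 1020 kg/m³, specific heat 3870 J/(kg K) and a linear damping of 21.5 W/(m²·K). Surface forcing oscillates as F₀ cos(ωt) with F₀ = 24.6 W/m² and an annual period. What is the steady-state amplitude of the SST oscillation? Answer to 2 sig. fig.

Areal heat capacity C = ρ c_p D = 1020 × 3870 × 116 = 4.58×10^8 J/(m^2 K).
Angular frequency ω = 2π / T = 2π / 3.15×10^7 s = 1.99×10^-7 s⁻¹.
√((Cω)² + λ²) = √((91.2)² + 21.5²) = 93.7 W/(m²·K).
Amplitude A = F₀ / √((Cω)²+λ²) = 24.6 / 93.7 = 0.262 K.

0.26 K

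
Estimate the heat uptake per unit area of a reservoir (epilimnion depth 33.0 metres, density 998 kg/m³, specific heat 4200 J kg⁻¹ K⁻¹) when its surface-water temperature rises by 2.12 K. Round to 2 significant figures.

2.9×10^8

Areal heat capacity C = ρ c_p D = 998 × 4200 × 33.0 = 1.38×10^8 J/(m^2 K).
ΔQ = C ΔT = 1.38×10^8 × 2.12 = 2.93×10^8 J/m².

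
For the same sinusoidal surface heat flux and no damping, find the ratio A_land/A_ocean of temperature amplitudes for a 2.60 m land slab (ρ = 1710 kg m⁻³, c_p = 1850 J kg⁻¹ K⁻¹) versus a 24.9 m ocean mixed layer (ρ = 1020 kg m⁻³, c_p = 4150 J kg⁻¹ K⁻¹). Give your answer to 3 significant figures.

C_ocean = 1020 × 4150 × 24.9 = 1.05×10^8 J/(m²·K).
C_land = 1710 × 1850 × 2.60 = 8.23×10^6 J/(m²·K).
Undamped amplitude ∝ 1/C, so A_land/A_ocean = C_ocean/C_land = 12.8.

12.8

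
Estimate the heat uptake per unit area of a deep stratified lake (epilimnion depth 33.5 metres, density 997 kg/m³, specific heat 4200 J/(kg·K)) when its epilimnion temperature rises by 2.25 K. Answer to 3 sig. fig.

3.16×10^8

Areal heat capacity C = ρ c_p D = 997 × 4200 × 33.5 = 1.40×10^8 J/(m²·K).
ΔQ = C ΔT = 1.40×10^8 × 2.25 = 3.16×10^8 J/m².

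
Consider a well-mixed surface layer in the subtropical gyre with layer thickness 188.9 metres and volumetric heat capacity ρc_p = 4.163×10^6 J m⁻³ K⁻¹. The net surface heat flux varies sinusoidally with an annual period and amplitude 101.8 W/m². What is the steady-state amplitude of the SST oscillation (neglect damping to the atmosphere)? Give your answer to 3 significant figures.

0.650 K

Areal heat capacity C = ρc_p × D = 4.163×10^6 × 188.9 = 7.86×10^8 J m⁻² K⁻¹.
Angular frequency ω = 2π / T = 2π / 3.15×10^7 s = 1.99×10^-7 s⁻¹.
Cω = 7.86×10^8 × 1.99×10^-7 = 157 W/(m²·K).
Amplitude A = F₀ / (Cω) = 101.8 / 157 = 0.650 K.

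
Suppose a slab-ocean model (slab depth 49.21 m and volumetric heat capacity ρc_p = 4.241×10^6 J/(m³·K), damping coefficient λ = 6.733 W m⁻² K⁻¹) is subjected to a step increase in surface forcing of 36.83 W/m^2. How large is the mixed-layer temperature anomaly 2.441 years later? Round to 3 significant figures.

5.01 K

Areal heat capacity C = ρc_p × D = 4.241×10^6 × 49.21 = 2.09×10^8 J/(m^2 K).
τ = C / λ = 2.09×10^8 / 6.733 = 3.10×10^7 s.
Equilibrium anomaly ΔT_eq = F / λ = 36.83 / 6.733 = 5.47 K.
t = 2.441 years = 7.70×10^7 s, so t/τ = 2.49.
ΔT(t) = ΔT_eq (1 − e^(−t/τ)) = 5.47 × (1 − e^−2.49) = 5.01 K.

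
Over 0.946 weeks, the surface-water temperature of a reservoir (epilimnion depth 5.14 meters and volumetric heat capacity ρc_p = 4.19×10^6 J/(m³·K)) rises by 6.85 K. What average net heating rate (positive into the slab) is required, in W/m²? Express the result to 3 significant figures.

258

Areal heat capacity C = ρc_p × D = 4.19×10^6 × 5.14 = 2.15×10^7 J/(m²·K).
Required heat per unit area: Q = C ΔT = 2.15×10^7 × 6.85 = 1.48×10^8 J/m².
Flux F = Q / Δt = 1.48×10^8 / 5.72×10^5 s = 258 W/m².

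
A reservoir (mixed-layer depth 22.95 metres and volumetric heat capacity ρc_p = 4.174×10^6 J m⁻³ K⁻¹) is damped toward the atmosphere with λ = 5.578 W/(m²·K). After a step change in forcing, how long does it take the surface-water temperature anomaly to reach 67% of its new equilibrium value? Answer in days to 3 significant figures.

Areal heat capacity C = ρc_p × D = 4.174×10^6 × 22.95 = 9.58×10^7 J/(m²·K).
τ = C / λ = 9.58×10^7 / 5.578 = 1.72×10^7 s.
Fraction reached: 1 − e^(−t/τ) = 0.67 ⇒ t = −τ ln(1 − 0.67) = τ × 1.11.
t = 1.90×10^7 s = 220 days.

220 days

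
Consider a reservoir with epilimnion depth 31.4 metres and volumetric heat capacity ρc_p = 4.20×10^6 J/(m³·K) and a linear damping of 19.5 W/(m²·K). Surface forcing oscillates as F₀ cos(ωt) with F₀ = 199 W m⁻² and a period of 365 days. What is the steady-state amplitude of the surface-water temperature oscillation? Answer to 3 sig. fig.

Areal heat capacity C = ρc_p × D = 4.20×10^6 × 31.4 = 1.32×10^8 J/(m²·K).
Angular frequency ω = 2π / T = 2π / 3.15×10^7 s = 1.99×10^-7 s⁻¹.
√((Cω)² + λ²) = √((26.3)² + 19.5²) = 32.7 W/(m²·K).
Amplitude A = F₀ / √((Cω)²+λ²) = 199 / 32.7 = 6.08 K.

6.08 K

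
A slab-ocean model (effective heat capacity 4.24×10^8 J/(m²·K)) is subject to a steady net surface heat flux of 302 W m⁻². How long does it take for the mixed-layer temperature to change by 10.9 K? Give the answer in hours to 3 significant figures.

Areal heat capacity C = 4.24×10^8 J/(m²·K) (given).
Time required: Δt = C ΔT / F = 4.24×10^8 × 10.9 / 302 = 1.53×10^7 s.
In hours: 1.53×10^7 s / (3600 s/hour) = 4250 hours.

4250 hours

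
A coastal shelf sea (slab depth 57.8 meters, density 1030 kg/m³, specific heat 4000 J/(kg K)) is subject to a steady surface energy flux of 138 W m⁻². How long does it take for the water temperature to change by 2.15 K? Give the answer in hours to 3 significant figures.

1030 hours

Areal heat capacity C = ρ c_p D = 1030 × 4000 × 57.8 = 2.38×10^8 J/(m²·K).
Time required: Δt = C ΔT / F = 2.38×10^8 × 2.15 / 138 = 3.71×10^6 s.
In hours: 3.71×10^6 s / (3600 s/hour) = 1030 hours.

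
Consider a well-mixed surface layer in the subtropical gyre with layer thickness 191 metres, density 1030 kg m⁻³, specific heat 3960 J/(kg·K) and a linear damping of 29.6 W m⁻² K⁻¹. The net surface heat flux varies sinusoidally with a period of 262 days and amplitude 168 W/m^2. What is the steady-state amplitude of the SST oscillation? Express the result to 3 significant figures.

0.770 K

Areal heat capacity C = ρ c_p D = 1030 × 3960 × 191 = 7.79×10^8 J/(m^2 K).
Angular frequency ω = 2π / T = 2π / 2.26×10^7 s = 2.78×10^-7 s⁻¹.
√((Cω)² + λ²) = √((216)² + 29.6²) = 218 W/(m²·K).
Amplitude A = F₀ / √((Cω)²+λ²) = 168 / 218 = 0.770 K.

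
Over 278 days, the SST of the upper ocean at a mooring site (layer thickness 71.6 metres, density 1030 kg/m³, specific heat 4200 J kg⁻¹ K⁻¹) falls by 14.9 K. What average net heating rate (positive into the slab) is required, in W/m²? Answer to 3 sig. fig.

Areal heat capacity C = ρ c_p D = 1030 × 4200 × 71.6 = 3.10×10^8 J/(m²·K).
Required heat per unit area: Q = C ΔT = 3.10×10^8 × -14.9 = -4.62×10^9 J/m².
Flux F = Q / Δt = -4.62×10^9 / 2.40×10^7 s = -192 W/m².

-192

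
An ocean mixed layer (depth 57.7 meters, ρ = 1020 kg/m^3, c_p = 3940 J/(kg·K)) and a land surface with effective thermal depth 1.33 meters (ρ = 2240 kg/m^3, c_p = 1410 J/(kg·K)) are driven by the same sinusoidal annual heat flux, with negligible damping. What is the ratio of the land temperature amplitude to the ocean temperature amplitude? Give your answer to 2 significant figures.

C_ocean = 1020 × 3940 × 57.7 = 2.32×10^8 J/(m²·K).
C_land = 2240 × 1410 × 1.33 = 4.20×10^6 J/(m²·K).
Undamped amplitude ∝ 1/C, so A_land/A_ocean = C_ocean/C_land = 55.2.

55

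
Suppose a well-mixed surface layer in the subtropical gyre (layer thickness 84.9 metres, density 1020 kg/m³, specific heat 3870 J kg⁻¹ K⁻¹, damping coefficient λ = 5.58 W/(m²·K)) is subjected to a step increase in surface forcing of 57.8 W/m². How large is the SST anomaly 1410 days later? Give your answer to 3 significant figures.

9.00 K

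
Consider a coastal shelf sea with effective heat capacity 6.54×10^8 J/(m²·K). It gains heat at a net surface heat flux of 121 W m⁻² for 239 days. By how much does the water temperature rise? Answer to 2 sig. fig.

Areal heat capacity C = 6.54×10^8 J/(m²·K) (given).
Net heat input Q = F Δt = 121 × (239 days × 86400 s/day) = 2.50×10^9 J/m².
ΔT = Q / C = 2.50×10^9 / 6.54×10^8 = 3.82 K.

3.8 K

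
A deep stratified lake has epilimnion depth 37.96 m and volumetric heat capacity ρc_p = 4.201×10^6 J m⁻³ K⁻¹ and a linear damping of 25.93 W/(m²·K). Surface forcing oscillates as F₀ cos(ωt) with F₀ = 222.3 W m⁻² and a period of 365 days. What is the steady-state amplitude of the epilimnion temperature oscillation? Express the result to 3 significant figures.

5.42 K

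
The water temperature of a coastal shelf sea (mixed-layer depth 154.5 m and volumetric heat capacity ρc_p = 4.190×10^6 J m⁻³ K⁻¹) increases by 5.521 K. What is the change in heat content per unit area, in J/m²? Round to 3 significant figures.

Areal heat capacity C = ρc_p × D = 4.190×10^6 × 154.5 = 6.47×10^8 J/(m²·K).
ΔQ = C ΔT = 6.47×10^8 × 5.521 = 3.57×10^9 J/m².

3.57×10^9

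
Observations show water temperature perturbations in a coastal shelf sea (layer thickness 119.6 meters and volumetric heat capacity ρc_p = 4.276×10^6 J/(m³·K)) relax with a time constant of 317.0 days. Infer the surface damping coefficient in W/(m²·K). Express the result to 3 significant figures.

Areal heat capacity C = ρc_p × D = 4.276×10^6 × 119.6 = 5.11×10^8 J m⁻² K⁻¹.
τ = 317.0 days = 2.74×10^7 s.
λ = C / τ = 5.11×10^8 / 2.74×10^7 = 18.7 W/(m²·K).

18.7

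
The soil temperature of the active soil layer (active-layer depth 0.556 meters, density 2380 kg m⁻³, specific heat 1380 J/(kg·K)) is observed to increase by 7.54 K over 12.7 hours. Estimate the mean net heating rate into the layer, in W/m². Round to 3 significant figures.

Areal heat capacity C = ρ c_p D = 2380 × 1380 × 0.556 = 1.83×10^6 J m⁻² K⁻¹.
Required heat per unit area: Q = C ΔT = 1.83×10^6 × 7.54 = 1.38×10^7 J/m².
Flux F = Q / Δt = 1.38×10^7 / 45700 s = 301 W/m².

301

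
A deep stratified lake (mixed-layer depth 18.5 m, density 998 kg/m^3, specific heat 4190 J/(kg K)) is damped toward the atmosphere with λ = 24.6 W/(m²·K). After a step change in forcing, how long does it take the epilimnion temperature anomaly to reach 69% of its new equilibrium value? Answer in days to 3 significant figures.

Areal heat capacity C = ρ c_p D = 998 × 4190 × 18.5 = 7.74×10^7 J/(m²·K).
τ = C / λ = 7.74×10^7 / 24.6 = 3.14×10^6 s.
Fraction reached: 1 − e^(−t/τ) = 0.69 ⇒ t = −τ ln(1 − 0.69) = τ × 1.17.
t = 3.68×10^6 s = 42.6 days.

42.6 days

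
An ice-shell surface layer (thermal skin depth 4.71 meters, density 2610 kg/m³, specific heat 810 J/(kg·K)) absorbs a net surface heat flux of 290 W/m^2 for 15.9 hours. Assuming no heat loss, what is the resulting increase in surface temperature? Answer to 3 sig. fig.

1.67 K

Areal heat capacity C = ρ c_p D = 2610 × 810 × 4.71 = 9.96×10^6 J/(m²·K).
Net heat input Q = F Δt = 290 × (15.9 hours × 3600 s/hour) = 1.66×10^7 J/m².
ΔT = Q / C = 1.66×10^7 / 9.96×10^6 = 1.67 K.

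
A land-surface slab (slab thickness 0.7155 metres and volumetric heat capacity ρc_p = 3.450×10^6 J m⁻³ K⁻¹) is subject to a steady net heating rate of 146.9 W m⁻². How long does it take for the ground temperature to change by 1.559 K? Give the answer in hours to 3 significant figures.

Areal heat capacity C = ρc_p × D = 3.450×10^6 × 0.7155 = 2.47×10^6 J/(m^2 K).
Time required: Δt = C ΔT / F = 2.47×10^6 × 1.559 / 146.9 = 26200 s.
In hours: 26200 s / (3600 s/hour) = 7.28 hours.

7.28 hours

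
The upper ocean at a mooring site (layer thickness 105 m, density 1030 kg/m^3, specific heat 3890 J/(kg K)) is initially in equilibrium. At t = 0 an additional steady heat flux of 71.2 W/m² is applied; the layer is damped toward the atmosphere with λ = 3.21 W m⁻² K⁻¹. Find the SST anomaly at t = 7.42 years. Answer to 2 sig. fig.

18 K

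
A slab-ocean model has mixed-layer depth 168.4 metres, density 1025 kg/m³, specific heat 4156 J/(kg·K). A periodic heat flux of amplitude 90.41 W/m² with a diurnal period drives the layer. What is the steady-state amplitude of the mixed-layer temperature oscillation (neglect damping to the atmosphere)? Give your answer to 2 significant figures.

0.0017 K

Areal heat capacity C = ρ c_p D = 1025 × 4156 × 168.4 = 7.17×10^8 J m⁻² K⁻¹.
Angular frequency ω = 2π / T = 2π / 86400 s = 7.27×10^-5 s⁻¹.
Cω = 7.17×10^8 × 7.27×10^-5 = 52200 W/(m²·K).
Amplitude A = F₀ / (Cω) = 90.41 / 52200 = 0.00173 K.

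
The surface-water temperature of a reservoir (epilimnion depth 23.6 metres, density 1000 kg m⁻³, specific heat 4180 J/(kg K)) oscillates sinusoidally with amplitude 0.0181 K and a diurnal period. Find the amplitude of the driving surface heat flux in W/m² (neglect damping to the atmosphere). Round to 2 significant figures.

Areal heat capacity C = ρ c_p D = 1000 × 4180 × 23.6 = 9.86×10^7 J m⁻² K⁻¹.
ω = 2π / 86400 s = 7.27×10^-5 s⁻¹.
Cω = 9.86×10^7 × 7.27×10^-5 = 7170 W/(m²·K).
F₀ = A × Cω = 0.0181 × 7170 = 130 W/m².

130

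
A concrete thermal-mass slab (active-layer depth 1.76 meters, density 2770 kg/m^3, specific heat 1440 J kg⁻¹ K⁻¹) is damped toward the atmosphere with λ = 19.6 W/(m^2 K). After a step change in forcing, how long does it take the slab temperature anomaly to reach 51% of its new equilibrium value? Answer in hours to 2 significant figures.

Areal heat capacity C = ρ c_p D = 2770 × 1440 × 1.76 = 7.02×10^6 J/(m²·K).
τ = C / λ = 7.02×10^6 / 19.6 = 3.58×10^5 s.
Fraction reached: 1 − e^(−t/τ) = 0.51 ⇒ t = −τ ln(1 − 0.51) = τ × 0.713.
t = 2.56×10^5 s = 71.0 hours.

71 hours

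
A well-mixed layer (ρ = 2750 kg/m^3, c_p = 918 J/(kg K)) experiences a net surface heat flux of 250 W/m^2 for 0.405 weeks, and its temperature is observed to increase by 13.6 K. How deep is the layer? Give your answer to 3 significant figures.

Heat input Q = F Δt = 250 × 2.45×10^5 s = 6.12×10^7 J/m².
Required areal heat capacity C = Q / ΔT = 4.50×10^6 J/(m²·K).
Depth D = C / (ρ c_p) = 4.50×10^6 / (2750 × 918) = 1.78 m.

1.78 m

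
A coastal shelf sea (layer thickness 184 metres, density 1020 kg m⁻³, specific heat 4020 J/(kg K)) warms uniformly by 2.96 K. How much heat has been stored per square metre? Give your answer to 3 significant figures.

2.23×10^9

Areal heat capacity C = ρ c_p D = 1020 × 4020 × 184 = 7.54×10^8 J/(m^2 K).
ΔQ = C ΔT = 7.54×10^8 × 2.96 = 2.23×10^9 J/m².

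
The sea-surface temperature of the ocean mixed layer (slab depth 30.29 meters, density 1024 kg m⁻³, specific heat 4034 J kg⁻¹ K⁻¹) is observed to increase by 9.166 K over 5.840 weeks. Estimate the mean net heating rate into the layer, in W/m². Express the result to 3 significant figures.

325

Areal heat capacity C = ρ c_p D = 1024 × 4034 × 30.29 = 1.25×10^8 J m⁻² K⁻¹.
Required heat per unit area: Q = C ΔT = 1.25×10^8 × 9.166 = 1.15×10^9 J/m².
Flux F = Q / Δt = 1.15×10^9 / 3.53×10^6 s = 325 W/m².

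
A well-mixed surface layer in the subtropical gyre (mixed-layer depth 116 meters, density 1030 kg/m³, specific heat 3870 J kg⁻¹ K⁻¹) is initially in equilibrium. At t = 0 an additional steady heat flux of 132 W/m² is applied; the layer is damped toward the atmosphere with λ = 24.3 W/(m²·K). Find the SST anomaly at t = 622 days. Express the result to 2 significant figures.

5.1 K

Areal heat capacity C = ρ c_p D = 1030 × 3870 × 116 = 4.62×10^8 J/(m²·K).
τ = C / λ = 4.62×10^8 / 24.3 = 1.90×10^7 s.
Equilibrium anomaly ΔT_eq = F / λ = 132 / 24.3 = 5.43 K.
t = 622 days = 5.37×10^7 s, so t/τ = 2.82.
ΔT(t) = ΔT_eq (1 − e^(−t/τ)) = 5.43 × (1 − e^−2.82) = 5.11 K.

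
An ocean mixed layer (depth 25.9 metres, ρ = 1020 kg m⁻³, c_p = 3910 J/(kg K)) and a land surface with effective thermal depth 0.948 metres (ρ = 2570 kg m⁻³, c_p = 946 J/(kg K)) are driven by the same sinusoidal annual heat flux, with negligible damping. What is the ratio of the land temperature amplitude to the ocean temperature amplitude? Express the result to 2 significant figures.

45

C_ocean = 1020 × 3910 × 25.9 = 1.03×10^8 J/(m²·K).
C_land = 2570 × 946 × 0.948 = 2.30×10^6 J/(m²·K).
Undamped amplitude ∝ 1/C, so A_land/A_ocean = C_ocean/C_land = 44.8.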